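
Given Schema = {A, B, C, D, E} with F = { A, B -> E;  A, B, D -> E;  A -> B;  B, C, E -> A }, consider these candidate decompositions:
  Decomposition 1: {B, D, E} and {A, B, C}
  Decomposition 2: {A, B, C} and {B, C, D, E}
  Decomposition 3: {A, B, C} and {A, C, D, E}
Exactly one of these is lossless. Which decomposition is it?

Decomposition 1: common = {B}, closure = {B} → lossy.
Decomposition 2: common = {B, C}, closure = {B, C} → lossy.
Decomposition 3: common = {A, C}, closure = {A, B, C, E} → lossless.

Decomposition 3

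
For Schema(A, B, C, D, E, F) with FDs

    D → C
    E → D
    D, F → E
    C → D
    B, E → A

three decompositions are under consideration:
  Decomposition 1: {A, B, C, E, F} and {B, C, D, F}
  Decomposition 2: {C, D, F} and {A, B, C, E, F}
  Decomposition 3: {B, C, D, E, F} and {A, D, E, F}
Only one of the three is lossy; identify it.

Decomposition 3

Decomposition 1: common = {B, C, F}, closure = {A, B, C, D, E, F} → lossless.
Decomposition 2: common = {C, F}, closure = {C, D, E, F} → lossless.
Decomposition 3: common = {D, E, F}, closure = {C, D, E, F} → lossy.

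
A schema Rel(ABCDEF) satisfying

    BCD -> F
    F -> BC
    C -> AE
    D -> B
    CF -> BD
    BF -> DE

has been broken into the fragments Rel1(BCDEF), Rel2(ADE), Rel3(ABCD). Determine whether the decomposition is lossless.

Chase test. Columns are ABCDEF; row i has aⱼ where attribute j ∈ Reli, else bᵢⱼ.
Initial tableau (one row per fragment):
  row 1: b11 a2 a3 a4 a5 a6
  row 2: a1 b22 b23 a4 a5 b26
  row 3: a1 a2 a3 a4 b35 b36
Rows 1 and 3 agree on BCD; apply BCD→F and equate their F entries.
Rows 1 and 3 agree on C; apply C→AE and equate their AE entries.
Rows 1 and 2 agree on D; apply D→B and equate their B entries.
Row 1 is now all distinguished symbols — the join is lossless.

Yes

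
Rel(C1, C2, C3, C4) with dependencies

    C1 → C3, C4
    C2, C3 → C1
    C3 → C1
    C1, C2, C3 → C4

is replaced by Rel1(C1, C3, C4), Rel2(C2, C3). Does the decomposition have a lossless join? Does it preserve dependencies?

lossless and dependency-preserving

Lossless test: (C3)⁺ = {C1, C3, C4}, which contains all of one fragment — lossless.
Dependency preservation: C2, C3 → C1; C1, C2, C3 → C4 are not contained in any single fragment, but the restricted closure of each left-hand side across the fragments still reaches the right-hand side; the remaining FDs each lie inside some fragment. All dependencies are preserved.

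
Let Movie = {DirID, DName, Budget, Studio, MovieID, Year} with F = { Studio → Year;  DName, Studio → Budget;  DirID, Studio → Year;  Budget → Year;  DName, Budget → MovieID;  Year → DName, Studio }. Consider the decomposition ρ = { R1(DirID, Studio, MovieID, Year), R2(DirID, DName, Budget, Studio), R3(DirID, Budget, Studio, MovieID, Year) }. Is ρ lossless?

Yes

Chase test. Columns are DirID, DName, Budget, Studio, MovieID, Year; row i has aⱼ where attribute j ∈ Ri, else bᵢⱼ.
Initial tableau (one row per fragment):
  row 1: a1 b12 b13 a4 a5 a6
  row 2: a1 a2 a3 a4 b25 b26
  row 3: a1 b32 a3 a4 a5 a6
Rows 1 and 2 agree on Studio; apply Studio→Year and equate their Year entries.
Rows 1 and 2 agree on Year; apply Year→DName, Studio and equate their DName, Studio entries.
Rows 1 and 3 agree on Year; apply Year→DName, Studio and equate their DName, Studio entries.
Rows 1 and 2 agree on DName, Studio; apply DName, Studio→Budget and equate their Budget entries.
Rows 1 and 2 agree on DName, Budget; apply DName, Budget→MovieID and equate their MovieID entries.
Row 1 is now all distinguished symbols — the join is lossless.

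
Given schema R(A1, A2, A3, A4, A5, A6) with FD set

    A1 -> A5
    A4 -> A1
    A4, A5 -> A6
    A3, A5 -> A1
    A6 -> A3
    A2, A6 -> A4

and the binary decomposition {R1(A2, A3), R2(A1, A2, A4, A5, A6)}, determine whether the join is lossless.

Common attributes: R1 ∩ R2 = {A2}.
No dependency enlarges {A2}, so (A2)⁺ = {A2}.
The closure contains neither all of R1 = {A2, A3} nor all of R2 = {A1, A2, A4, A5, A6}, so the common attributes are not a superkey of either fragment. The join is lossy.

No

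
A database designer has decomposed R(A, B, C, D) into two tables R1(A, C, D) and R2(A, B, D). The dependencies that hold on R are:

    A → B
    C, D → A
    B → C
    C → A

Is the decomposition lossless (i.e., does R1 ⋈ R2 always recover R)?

Yes

Common attributes: R1 ∩ R2 = {A, D}.
Closure of {A, D}: A → B applies, adding B; B → C applies, adding C. So (A, D)⁺ = {A, B, C, D}.
This closure contains every attribute of R1, so R1 ∩ R2 → R1. The join is lossless.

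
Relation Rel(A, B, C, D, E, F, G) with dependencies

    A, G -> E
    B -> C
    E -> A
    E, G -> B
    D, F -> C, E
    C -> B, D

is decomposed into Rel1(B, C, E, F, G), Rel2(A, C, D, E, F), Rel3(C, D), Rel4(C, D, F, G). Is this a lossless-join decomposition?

Yes

Chase test. Columns are A, B, C, D, E, F, G; row i has aⱼ where attribute j ∈ Reli, else bᵢⱼ.
Initial tableau (one row per fragment):
  row 1: b11 a2 a3 b14 a5 a6 a7
  row 2: a1 b22 a3 a4 a5 a6 b27
  row 3: b31 b32 a3 a4 b35 b36 b37
  row 4: b41 b42 a3 a4 b45 a6 a7
Rows 1 and 2 agree on E; apply E→A and equate their A entries.
Rows 2 and 4 agree on D, F; apply D, F→C, E and equate their C, E entries.
Rows 1 and 2 agree on C; apply C→B, D and equate their B, D entries.
Rows 1 and 3 agree on C; apply C→B, D and equate their B, D entries.
Rows 1 and 4 agree on C; apply C→B, D and equate their B, D entries.
Rows 1 and 4 agree on E; apply E→A and equate their A entries.
Row 1 is now all distinguished symbols — the join is lossless.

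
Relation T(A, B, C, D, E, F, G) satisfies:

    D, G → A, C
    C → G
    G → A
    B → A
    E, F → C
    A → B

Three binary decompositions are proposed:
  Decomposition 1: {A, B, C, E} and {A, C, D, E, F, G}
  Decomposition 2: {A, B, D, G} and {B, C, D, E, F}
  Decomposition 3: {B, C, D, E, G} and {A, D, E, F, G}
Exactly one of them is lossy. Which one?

Decomposition 1: common = {A, C, E}, closure = {A, B, C, E, G} → lossless.
Decomposition 2: common = {B, D}, closure = {A, B, D} → lossy.
Decomposition 3: common = {D, E, G}, closure = {A, B, C, D, E, G} → lossless.

Decomposition 2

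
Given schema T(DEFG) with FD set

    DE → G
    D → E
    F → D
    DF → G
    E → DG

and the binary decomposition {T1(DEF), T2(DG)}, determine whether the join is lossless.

Yes

Common attributes: T1 ∩ T2 = {D}.
Closure of {D}: D → E applies, adding E; E → DG applies, adding G. So (D)⁺ = {DEG}.
This closure contains every attribute of T2, so T1 ∩ T2 → T2. The join is lossless.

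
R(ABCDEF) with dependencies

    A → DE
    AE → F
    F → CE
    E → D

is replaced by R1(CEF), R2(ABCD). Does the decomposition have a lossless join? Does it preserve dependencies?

lossy and not dependency-preserving

Lossless test: (C)⁺ = {C}, which is a superkey of neither fragment — lossy.
Dependency preservation: the restricted closure of {A} across the fragments never reaches {DE}, so A → DE cannot be enforced without a join — not preserved.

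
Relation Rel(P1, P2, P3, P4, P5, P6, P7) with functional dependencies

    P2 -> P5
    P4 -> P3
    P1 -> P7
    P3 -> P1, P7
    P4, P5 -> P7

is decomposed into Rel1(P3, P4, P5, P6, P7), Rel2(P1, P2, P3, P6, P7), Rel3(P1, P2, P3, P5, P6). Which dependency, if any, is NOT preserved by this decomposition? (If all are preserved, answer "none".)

P2 → P5 lies within Rel3.
P4 → P3 lies within Rel1.
P1 → P7 lies within Rel2.
P3 → P1, P7 lies within Rel2.
P4, P5 → P7 lies within Rel1.
Every dependency is enforceable on the fragments, so the decomposition is dependency-preserving.

none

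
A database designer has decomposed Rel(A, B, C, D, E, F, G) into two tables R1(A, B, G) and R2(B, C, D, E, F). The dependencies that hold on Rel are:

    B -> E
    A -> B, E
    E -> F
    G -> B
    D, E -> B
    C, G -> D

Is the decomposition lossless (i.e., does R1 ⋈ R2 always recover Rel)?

No

Common attributes: R1 ∩ R2 = {B}.
Closure of {B}: B → E applies, adding E; E → F applies, adding F. So (B)⁺ = {B, E, F}.
The closure contains neither all of R1 = {A, B, G} nor all of R2 = {B, C, D, E, F}, so the common attributes are not a superkey of either fragment. The join is lossy.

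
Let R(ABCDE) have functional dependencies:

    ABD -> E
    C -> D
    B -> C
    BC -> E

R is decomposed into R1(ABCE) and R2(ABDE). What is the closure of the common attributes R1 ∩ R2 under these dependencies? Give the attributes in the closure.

ABCDE

R1 ∩ R2 = {ABE}.
B → C applies, adding C
C → D applies, adding D
Closure: {ABCDE}.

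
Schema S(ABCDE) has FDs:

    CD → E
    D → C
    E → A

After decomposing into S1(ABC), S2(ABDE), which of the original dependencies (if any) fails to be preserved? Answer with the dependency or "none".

Check D → C: no single fragment contains all of {CD}, and the restricted closure of {D} across the fragments never reaches {C}.
CD → E is preserved.
E → A is preserved.

D → C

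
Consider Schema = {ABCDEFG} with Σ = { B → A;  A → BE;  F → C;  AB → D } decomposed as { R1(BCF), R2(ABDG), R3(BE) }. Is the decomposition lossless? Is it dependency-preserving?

lossy but dependency-preserving

Lossless test (chase): Rows 1 and 2 agree on B; apply B→A and equate their A entries. Rows 1 and 3 agree on B; apply B→A and equate their A entries. Rows 1 and 2 agree on A; apply A→BE and equate their BE entries. Rows 1 and 3 agree on A; apply A→BE and equate their BE entries. Rows 1 and 2 agree on AB; apply AB→D and equate their D entries. Rows 1 and 3 agree on AB; apply AB→D and equate their D entries. No row becomes fully distinguished — the join is lossy.
Dependency preservation: A → BE is not contained in any single fragment, but the restricted closure of its left-hand side across the fragments still reaches the right-hand side; the remaining FDs each lie inside some fragment. All dependencies are preserved.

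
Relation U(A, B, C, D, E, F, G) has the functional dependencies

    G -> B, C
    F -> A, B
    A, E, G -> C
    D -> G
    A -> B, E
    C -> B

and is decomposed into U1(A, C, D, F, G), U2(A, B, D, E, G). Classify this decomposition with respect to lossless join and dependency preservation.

Lossless test: (A, D, G)⁺ = {A, B, C, D, E, G}, which contains all of one fragment — lossless.
Dependency preservation: the restricted closure of {C} across the fragments never reaches {B}, so C → B cannot be enforced without a join — not preserved.

lossless but not dependency-preserving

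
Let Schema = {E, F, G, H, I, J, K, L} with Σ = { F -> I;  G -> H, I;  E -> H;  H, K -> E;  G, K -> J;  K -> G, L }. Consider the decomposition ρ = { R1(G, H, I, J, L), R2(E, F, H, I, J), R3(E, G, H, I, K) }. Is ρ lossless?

Chase test. Columns are E, F, G, H, I, J, K, L; row i has aⱼ where attribute j ∈ Ri, else bᵢⱼ.
Initial tableau (one row per fragment):
  row 1: b11 b12 a3 a4 a5 a6 b17 a8
  row 2: a1 a2 b23 a4 a5 a6 b27 b28
  row 3: a1 b32 a3 a4 a5 b36 a7 b38
No row becomes fully distinguished — the join is lossy.

No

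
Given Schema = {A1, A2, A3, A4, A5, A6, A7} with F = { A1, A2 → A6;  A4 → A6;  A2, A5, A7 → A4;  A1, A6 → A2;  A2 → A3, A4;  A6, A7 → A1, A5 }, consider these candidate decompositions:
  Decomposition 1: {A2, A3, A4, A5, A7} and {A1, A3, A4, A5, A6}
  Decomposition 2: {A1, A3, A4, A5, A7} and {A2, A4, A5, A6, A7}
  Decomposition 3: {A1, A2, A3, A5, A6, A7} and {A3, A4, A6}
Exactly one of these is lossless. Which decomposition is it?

Decomposition 1: common = {A3, A4, A5}, closure = {A3, A4, A5, A6} → lossy.
Decomposition 2: common = {A4, A5, A7}, closure = {A1, A2, A3, A4, A5, A6, A7} → lossless.
Decomposition 3: common = {A3, A6}, closure = {A3, A6} → lossy.

Decomposition 2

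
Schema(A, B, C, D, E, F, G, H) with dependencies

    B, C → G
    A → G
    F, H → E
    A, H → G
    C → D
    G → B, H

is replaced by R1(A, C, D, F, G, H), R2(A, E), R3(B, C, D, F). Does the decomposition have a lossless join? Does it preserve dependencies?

lossy and not dependency-preserving

Lossless test (chase): Rows 1 and 2 agree on A; apply A→G and equate their G entries. Rows 1 and 2 agree on G; apply G→B, H and equate their B, H entries. No row becomes fully distinguished — the join is lossy.
Dependency preservation: the restricted closure of {B, C} across the fragments never reaches {G}, so B, C → G cannot be enforced without a join — not preserved.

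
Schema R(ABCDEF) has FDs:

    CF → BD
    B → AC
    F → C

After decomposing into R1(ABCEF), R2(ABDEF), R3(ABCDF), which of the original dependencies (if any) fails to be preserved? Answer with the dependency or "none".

CF → BD lies within R3.
B → AC lies within R1.
F → C lies within R1.
Every dependency is enforceable on the fragments, so the decomposition is dependency-preserving.

none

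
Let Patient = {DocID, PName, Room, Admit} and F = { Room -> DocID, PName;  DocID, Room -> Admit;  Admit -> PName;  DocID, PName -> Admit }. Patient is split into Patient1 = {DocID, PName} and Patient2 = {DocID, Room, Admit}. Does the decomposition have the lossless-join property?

No

Common attributes: Patient1 ∩ Patient2 = {DocID}.
No dependency enlarges {DocID}, so (DocID)⁺ = {DocID}.
The closure contains neither all of Patient1 = {DocID, PName} nor all of Patient2 = {DocID, Room, Admit}, so the common attributes are not a superkey of either fragment. The join is lossy.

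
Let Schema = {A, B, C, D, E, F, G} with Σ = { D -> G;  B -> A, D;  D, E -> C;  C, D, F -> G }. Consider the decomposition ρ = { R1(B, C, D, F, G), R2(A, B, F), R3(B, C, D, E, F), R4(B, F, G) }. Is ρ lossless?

Yes

Chase test. Columns are A, B, C, D, E, F, G; row i has aⱼ where attribute j ∈ Ri, else bᵢⱼ.
Initial tableau (one row per fragment):
  row 1: b11 a2 a3 a4 b15 a6 a7
  row 2: a1 a2 b23 b24 b25 a6 b27
  row 3: b31 a2 a3 a4 a5 a6 b37
  row 4: b41 a2 b43 b44 b45 a6 a7
Rows 1 and 3 agree on D; apply D→G and equate their G entries.
Rows 1 and 2 agree on B; apply B→A, D and equate their A, D entries.
Rows 1 and 3 agree on B; apply B→A, D and equate their A, D entries.
Rows 1 and 4 agree on B; apply B→A, D and equate their A, D entries.
Rows 1 and 2 agree on D; apply D→G and equate their G entries.
Row 3 is now all distinguished symbols — the join is lossless.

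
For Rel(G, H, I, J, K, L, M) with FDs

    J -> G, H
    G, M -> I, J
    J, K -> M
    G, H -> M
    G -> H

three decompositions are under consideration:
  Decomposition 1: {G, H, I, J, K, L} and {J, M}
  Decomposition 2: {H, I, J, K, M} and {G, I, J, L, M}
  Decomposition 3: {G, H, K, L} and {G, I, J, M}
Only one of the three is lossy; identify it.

Decomposition 1: common = {J}, closure = {G, H, I, J, M} → lossless.
Decomposition 2: common = {I, J, M}, closure = {G, H, I, J, M} → lossy.
Decomposition 3: common = {G}, closure = {G, H, I, J, M} → lossless.

Decomposition 2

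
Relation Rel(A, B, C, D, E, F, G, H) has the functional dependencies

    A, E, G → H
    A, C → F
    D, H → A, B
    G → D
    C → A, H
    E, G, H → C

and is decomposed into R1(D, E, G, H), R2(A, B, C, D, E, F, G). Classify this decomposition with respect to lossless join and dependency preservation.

lossy and not dependency-preserving

Lossless test: (D, E, G)⁺ = {D, E, G}, which is a superkey of neither fragment — lossy.
Dependency preservation: the restricted closure of {A, E, G} across the fragments never reaches {H}, so A, E, G → H cannot be enforced without a join — not preserved.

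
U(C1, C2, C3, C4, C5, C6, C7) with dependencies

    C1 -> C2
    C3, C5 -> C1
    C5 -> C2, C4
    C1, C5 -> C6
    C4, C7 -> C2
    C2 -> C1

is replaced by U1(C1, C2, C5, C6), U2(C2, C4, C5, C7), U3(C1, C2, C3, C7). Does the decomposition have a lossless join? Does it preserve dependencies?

lossy but dependency-preserving

Lossless test (chase): Rows 1 and 2 agree on C5; apply C5→C2, C4 and equate their C2, C4 entries. Rows 1 and 2 agree on C2; apply C2→C1 and equate their C1 entries. Rows 1 and 2 agree on C1, C5; apply C1, C5→C6 and equate their C6 entries. No row becomes fully distinguished — the join is lossy.
Dependency preservation: C3, C5 → C1 is not contained in any single fragment, but the restricted closure of its left-hand side across the fragments still reaches the right-hand side; the remaining FDs each lie inside some fragment. All dependencies are preserved.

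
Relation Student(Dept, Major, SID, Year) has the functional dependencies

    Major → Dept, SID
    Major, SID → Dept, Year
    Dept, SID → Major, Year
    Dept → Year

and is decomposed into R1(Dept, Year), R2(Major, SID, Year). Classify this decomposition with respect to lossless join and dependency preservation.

Lossless test: (Year)⁺ = {Year}, which is a superkey of neither fragment — lossy.
Dependency preservation: the restricted closure of {Major} across the fragments never reaches {Dept, SID}, so Major → Dept, SID cannot be enforced without a join — not preserved.

lossy and not dependency-preserving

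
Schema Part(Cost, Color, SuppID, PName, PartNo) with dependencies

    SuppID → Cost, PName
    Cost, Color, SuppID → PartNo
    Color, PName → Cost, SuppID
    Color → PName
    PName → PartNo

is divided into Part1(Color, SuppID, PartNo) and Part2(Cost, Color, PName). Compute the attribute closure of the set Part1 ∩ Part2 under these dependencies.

Part1 ∩ Part2 = {Color}.
Color → PName applies, adding PName
PName → PartNo applies, adding PartNo
Color, PName → Cost, SuppID applies, adding Cost, SuppID
Closure: {Cost, Color, SuppID, PName, PartNo}.

Cost, Color, SuppID, PName, PartNo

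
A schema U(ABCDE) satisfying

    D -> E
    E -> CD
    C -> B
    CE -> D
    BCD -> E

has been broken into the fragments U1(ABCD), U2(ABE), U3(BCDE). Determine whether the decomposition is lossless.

Chase test. Columns are ABCDE; row i has aⱼ where attribute j ∈ Ui, else bᵢⱼ.
Initial tableau (one row per fragment):
  row 1: a1 a2 a3 a4 b15
  row 2: a1 a2 b23 b24 a5
  row 3: b31 a2 a3 a4 a5
Rows 1 and 3 agree on D; apply D→E and equate their E entries.
Rows 1 and 2 agree on E; apply E→CD and equate their CD entries.
Row 1 is now all distinguished symbols — the join is lossless.

Yes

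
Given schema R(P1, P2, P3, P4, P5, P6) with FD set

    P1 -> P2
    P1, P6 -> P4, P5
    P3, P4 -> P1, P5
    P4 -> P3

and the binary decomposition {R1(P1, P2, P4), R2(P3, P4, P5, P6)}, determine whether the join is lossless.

Common attributes: R1 ∩ R2 = {P4}.
Closure of {P4}: P4 → P3 applies, adding P3; P3, P4 → P1, P5 applies, adding P1, P5; P1 → P2 applies, adding P2. So (P4)⁺ = {P1, P2, P3, P4, P5}.
This closure contains every attribute of R1, so R1 ∩ R2 → R1. The join is lossless.

Yes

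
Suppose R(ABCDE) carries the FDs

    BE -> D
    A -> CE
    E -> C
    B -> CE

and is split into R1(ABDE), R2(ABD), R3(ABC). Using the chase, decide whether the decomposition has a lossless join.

Chase test. Columns are ABCDE; row i has aⱼ where attribute j ∈ Ri, else bᵢⱼ.
Initial tableau (one row per fragment):
  row 1: a1 a2 b13 a4 a5
  row 2: a1 a2 b23 a4 b25
  row 3: a1 a2 a3 b34 b35
Rows 1 and 2 agree on A; apply A→CE and equate their CE entries.
Rows 1 and 3 agree on A; apply A→CE and equate their CE entries.
Rows 1 and 3 agree on BE; apply BE→D and equate their D entries.
Row 1 is now all distinguished symbols — the join is lossless.

Yes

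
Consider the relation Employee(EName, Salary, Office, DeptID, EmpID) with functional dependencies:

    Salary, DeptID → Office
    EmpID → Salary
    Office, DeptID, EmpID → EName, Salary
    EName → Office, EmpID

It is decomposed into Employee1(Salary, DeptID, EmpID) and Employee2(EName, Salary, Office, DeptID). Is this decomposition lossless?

No

Common attributes: Employee1 ∩ Employee2 = {Salary, DeptID}.
Closure of {Salary, DeptID}: Salary, DeptID → Office applies, adding Office. So (Salary, DeptID)⁺ = {Salary, Office, DeptID}.
The closure contains neither all of Employee1 = {Salary, DeptID, EmpID} nor all of Employee2 = {EName, Salary, Office, DeptID}, so the common attributes are not a superkey of either fragment. The join is lossy.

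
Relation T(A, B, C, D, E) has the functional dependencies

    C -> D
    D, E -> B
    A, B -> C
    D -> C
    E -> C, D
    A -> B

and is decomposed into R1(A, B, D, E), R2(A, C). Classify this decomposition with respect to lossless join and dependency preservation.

Lossless test: (A)⁺ = {A, B, C, D}, which contains all of one fragment — lossless.
Dependency preservation: the restricted closure of {C} across the fragments never reaches {D}, so C → D cannot be enforced without a join — not preserved.

lossless but not dependency-preserving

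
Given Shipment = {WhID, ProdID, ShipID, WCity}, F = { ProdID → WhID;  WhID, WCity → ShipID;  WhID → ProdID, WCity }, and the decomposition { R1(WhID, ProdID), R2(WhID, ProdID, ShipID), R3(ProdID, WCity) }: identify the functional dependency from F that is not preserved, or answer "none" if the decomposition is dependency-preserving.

none

ProdID → WhID lies within R1.
WhID, WCity → ShipID: restricted closure across fragments reaches ShipID.
WhID → ProdID, WCity: restricted closure across fragments reaches ProdID, WCity.
Every dependency is enforceable on the fragments, so the decomposition is dependency-preserving.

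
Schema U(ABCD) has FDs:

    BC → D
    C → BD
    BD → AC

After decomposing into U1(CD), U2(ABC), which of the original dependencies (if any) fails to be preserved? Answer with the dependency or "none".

BD → AC

Check BD → AC: no single fragment contains all of {ABCD}, and the restricted closure of {BD} across the fragments never reaches {AC}.
BC → D is preserved.
C → BD is preserved.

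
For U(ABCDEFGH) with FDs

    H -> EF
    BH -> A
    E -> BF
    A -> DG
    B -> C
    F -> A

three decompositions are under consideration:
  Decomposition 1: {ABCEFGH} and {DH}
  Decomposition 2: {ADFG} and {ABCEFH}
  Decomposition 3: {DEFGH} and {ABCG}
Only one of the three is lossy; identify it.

Decomposition 1: common = {H}, closure = {ABCDEFGH} → lossless.
Decomposition 2: common = {AF}, closure = {ADFG} → lossless.
Decomposition 3: common = {G}, closure = {G} → lossy.

Decomposition 3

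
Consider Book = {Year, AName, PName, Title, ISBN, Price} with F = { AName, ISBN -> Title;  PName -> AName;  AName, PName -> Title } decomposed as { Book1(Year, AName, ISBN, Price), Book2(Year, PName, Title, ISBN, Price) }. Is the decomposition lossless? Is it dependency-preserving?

Lossless test: (Year, ISBN, Price)⁺ = {Year, ISBN, Price}, which is a superkey of neither fragment — lossy.
Dependency preservation: the restricted closure of {AName, ISBN} across the fragments never reaches {Title}, so AName, ISBN → Title cannot be enforced without a join — not preserved.

lossy and not dependency-preserving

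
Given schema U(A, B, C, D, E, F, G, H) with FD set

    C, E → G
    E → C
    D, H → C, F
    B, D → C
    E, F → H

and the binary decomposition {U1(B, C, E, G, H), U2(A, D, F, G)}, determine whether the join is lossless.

No

Common attributes: U1 ∩ U2 = {G}.
No dependency enlarges {G}, so (G)⁺ = {G}.
The closure contains neither all of U1 = {B, C, E, G, H} nor all of U2 = {A, D, F, G}, so the common attributes are not a superkey of either fragment. The join is lossy.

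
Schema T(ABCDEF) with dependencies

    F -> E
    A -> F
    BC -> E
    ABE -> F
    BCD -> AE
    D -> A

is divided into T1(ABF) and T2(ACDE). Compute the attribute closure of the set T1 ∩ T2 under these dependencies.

AEF

T1 ∩ T2 = {A}.
A → F applies, adding F
F → E applies, adding E
Closure: {AEF}.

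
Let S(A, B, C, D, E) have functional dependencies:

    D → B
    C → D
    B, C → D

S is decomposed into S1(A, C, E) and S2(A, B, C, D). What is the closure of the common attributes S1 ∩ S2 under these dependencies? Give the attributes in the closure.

S1 ∩ S2 = {A, C}.
C → D applies, adding D
D → B applies, adding B
Closure: {A, B, C, D}.

A, B, C, D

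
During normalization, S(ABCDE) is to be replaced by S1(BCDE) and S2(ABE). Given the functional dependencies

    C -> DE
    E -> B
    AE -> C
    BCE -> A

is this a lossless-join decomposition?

Common attributes: S1 ∩ S2 = {BE}.
No dependency enlarges {BE}, so (BE)⁺ = {BE}.
The closure contains neither all of S1 = {BCDE} nor all of S2 = {ABE}, so the common attributes are not a superkey of either fragment. The join is lossy.

No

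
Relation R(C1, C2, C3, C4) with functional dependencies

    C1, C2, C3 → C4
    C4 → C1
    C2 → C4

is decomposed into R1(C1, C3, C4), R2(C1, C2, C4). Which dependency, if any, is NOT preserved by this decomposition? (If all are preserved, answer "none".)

none

C1, C2, C3 → C4: restricted closure across fragments reaches C4.
C4 → C1 lies within R1.
C2 → C4 lies within R2.
Every dependency is enforceable on the fragments, so the decomposition is dependency-preserving.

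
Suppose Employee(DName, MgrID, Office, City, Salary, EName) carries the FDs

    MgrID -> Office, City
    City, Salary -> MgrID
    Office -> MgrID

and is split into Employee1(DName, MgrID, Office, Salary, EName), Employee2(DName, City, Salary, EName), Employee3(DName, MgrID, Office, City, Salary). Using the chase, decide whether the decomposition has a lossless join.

Chase test. Columns are DName, MgrID, Office, City, Salary, EName; row i has aⱼ where attribute j ∈ Employeei, else bᵢⱼ.
Initial tableau (one row per fragment):
  row 1: a1 a2 a3 b14 a5 a6
  row 2: a1 b22 b23 a4 a5 a6
  row 3: a1 a2 a3 a4 a5 b36
Rows 1 and 3 agree on MgrID; apply MgrID→Office, City and equate their Office, City entries.
Rows 1 and 2 agree on City, Salary; apply City, Salary→MgrID and equate their MgrID entries.
Rows 1 and 2 agree on MgrID; apply MgrID→Office, City and equate their Office, City entries.
Row 1 is now all distinguished symbols — the join is lossless.

Yes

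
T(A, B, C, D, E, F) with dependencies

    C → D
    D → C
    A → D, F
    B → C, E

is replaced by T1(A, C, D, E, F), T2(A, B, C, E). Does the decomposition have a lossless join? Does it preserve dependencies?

lossless and dependency-preserving

Lossless test: (A, C, E)⁺ = {A, C, D, E, F}, which contains all of one fragment — lossless.
Dependency preservation: every FD's attributes lie within a single fragment, so each can be enforced locally — preserved.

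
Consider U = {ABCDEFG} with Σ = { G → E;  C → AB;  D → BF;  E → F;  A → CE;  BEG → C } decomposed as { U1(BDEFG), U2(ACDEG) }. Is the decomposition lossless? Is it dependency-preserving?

lossless but not dependency-preserving

Lossless test: (DEG)⁺ = {ABCDEFG}, which contains all of one fragment — lossless.
Dependency preservation: the restricted closure of {C} across the fragments never reaches {AB}, so C → AB cannot be enforced without a join — not preserved.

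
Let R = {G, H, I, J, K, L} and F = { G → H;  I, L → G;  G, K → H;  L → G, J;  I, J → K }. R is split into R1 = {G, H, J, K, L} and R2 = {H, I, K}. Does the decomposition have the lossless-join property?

Common attributes: R1 ∩ R2 = {H, K}.
No dependency enlarges {H, K}, so (H, K)⁺ = {H, K}.
The closure contains neither all of R1 = {G, H, J, K, L} nor all of R2 = {H, I, K}, so the common attributes are not a superkey of either fragment. The join is lossy.

No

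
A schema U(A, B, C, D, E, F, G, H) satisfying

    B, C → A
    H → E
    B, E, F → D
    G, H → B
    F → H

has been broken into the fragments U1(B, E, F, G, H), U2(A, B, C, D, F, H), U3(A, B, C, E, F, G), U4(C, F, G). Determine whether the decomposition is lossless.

Chase test. Columns are A, B, C, D, E, F, G, H; row i has aⱼ where attribute j ∈ Ui, else bᵢⱼ.
Initial tableau (one row per fragment):
  row 1: b11 a2 b13 b14 a5 a6 a7 a8
  row 2: a1 a2 a3 a4 b25 a6 b27 a8
  row 3: a1 a2 a3 b34 a5 a6 a7 b38
  row 4: b41 b42 a3 b44 b45 a6 a7 b48
Rows 1 and 2 agree on H; apply H→E and equate their E entries.
Rows 1 and 2 agree on B, E, F; apply B, E, F→D and equate their D entries.
Rows 1 and 3 agree on B, E, F; apply B, E, F→D and equate their D entries.
Rows 1 and 3 agree on F; apply F→H and equate their H entries.
Rows 1 and 4 agree on F; apply F→H and equate their H entries.
Rows 1 and 4 agree on H; apply H→E and equate their E entries.
Rows 1 and 4 agree on G, H; apply G, H→B and equate their B entries.
Rows 2 and 4 agree on B, C; apply B, C→A and equate their A entries.
Rows 1 and 4 agree on B, E, F; apply B, E, F→D and equate their D entries.
Row 3 is now all distinguished symbols — the join is lossless.

Yes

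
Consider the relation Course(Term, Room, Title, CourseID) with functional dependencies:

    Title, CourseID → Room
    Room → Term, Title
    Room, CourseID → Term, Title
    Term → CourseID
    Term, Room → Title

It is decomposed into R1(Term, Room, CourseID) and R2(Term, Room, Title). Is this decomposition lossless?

Common attributes: R1 ∩ R2 = {Term, Room}.
Closure of {Term, Room}: Room → Term, Title applies, adding Title; Term → CourseID applies, adding CourseID. So (Term, Room)⁺ = {Term, Room, Title, CourseID}.
This closure contains every attribute of R1, so R1 ∩ R2 → R1. The join is lossless.

Yes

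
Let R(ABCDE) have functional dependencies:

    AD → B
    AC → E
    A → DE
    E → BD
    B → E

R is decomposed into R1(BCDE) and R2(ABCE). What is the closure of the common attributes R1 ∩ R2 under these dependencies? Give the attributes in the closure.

R1 ∩ R2 = {BCE}.
E → BD applies, adding D
Closure: {BCDE}.

BCDE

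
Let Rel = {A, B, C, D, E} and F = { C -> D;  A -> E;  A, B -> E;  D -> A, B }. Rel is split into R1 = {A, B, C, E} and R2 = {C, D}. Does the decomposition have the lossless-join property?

Yes

Common attributes: R1 ∩ R2 = {C}.
Closure of {C}: C → D applies, adding D; D → A, B applies, adding A, B; A → E applies, adding E. So (C)⁺ = {A, B, C, D, E}.
This closure contains every attribute of R1, so R1 ∩ R2 → R1. The join is lossless.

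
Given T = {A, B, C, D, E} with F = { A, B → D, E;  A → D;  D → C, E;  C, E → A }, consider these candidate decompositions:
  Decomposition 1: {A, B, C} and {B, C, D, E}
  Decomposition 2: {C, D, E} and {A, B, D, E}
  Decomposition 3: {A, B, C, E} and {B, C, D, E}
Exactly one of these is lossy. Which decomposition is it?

Decomposition 1

Decomposition 1: common = {B, C}, closure = {B, C} → lossy.
Decomposition 2: common = {D, E}, closure = {A, C, D, E} → lossless.
Decomposition 3: common = {B, C, E}, closure = {A, B, C, D, E} → lossless.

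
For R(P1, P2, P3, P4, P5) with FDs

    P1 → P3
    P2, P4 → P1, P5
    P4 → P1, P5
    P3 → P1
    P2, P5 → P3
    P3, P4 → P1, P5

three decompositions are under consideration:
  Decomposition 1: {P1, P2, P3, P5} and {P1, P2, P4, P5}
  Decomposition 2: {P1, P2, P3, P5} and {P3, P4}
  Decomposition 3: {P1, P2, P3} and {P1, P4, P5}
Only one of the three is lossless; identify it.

Decomposition 1: common = {P1, P2, P5}, closure = {P1, P2, P3, P5} → lossless.
Decomposition 2: common = {P3}, closure = {P1, P3} → lossy.
Decomposition 3: common = {P1}, closure = {P1, P3} → lossy.

Decomposition 1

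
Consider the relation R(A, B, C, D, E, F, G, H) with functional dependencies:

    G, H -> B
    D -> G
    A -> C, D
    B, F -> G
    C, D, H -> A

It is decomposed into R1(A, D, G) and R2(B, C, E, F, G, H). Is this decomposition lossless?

No

Common attributes: R1 ∩ R2 = {G}.
No dependency enlarges {G}, so (G)⁺ = {G}.
The closure contains neither all of R1 = {A, D, G} nor all of R2 = {B, C, E, F, G, H}, so the common attributes are not a superkey of either fragment. The join is lossy.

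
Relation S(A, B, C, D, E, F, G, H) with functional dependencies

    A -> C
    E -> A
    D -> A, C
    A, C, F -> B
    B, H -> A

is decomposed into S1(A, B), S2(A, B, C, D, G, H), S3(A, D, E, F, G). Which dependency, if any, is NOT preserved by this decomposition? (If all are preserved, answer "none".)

A, C, F -> B

Check A, C, F → B: no single fragment contains all of {A, B, C, F}, and the restricted closure of {A, C, F} across the fragments never reaches {B}.
A → C is preserved.
E → A is preserved.
D → A, C is preserved.
B, H → A is preserved.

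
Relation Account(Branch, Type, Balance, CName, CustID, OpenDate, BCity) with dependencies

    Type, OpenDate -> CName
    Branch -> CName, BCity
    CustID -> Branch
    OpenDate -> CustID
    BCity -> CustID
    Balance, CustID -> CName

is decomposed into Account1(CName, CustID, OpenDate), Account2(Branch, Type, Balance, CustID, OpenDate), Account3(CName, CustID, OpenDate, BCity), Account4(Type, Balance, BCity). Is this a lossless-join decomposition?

Yes

Chase test. Columns are Branch, Type, Balance, CName, CustID, OpenDate, BCity; row i has aⱼ where attribute j ∈ Accounti, else bᵢⱼ.
Initial tableau (one row per fragment):
  row 1: b11 b12 b13 a4 a5 a6 b17
  row 2: a1 a2 a3 b24 a5 a6 b27
  row 3: b31 b32 b33 a4 a5 a6 a7
  row 4: b41 a2 a3 b44 b45 b46 a7
Rows 1 and 2 agree on CustID; apply CustID→Branch and equate their Branch entries.
Rows 1 and 3 agree on CustID; apply CustID→Branch and equate their Branch entries.
Rows 3 and 4 agree on BCity; apply BCity→CustID and equate their CustID entries.
Rows 2 and 4 agree on Balance, CustID; apply Balance, CustID→CName and equate their CName entries.
Rows 1 and 2 agree on Branch; apply Branch→CName, BCity and equate their CName, BCity entries.
Rows 1 and 3 agree on Branch; apply Branch→CName, BCity and equate their CName, BCity entries.
Rows 1 and 4 agree on CustID; apply CustID→Branch and equate their Branch entries.
Row 2 is now all distinguished symbols — the join is lossless.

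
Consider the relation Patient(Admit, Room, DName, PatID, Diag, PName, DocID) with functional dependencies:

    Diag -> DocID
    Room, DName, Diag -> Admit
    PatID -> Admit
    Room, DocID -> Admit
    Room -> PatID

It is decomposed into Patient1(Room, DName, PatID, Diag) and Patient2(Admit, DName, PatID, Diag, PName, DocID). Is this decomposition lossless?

No

Common attributes: Patient1 ∩ Patient2 = {DName, PatID, Diag}.
Closure of {DName, PatID, Diag}: Diag → DocID applies, adding DocID; PatID → Admit applies, adding Admit. So (DName, PatID, Diag)⁺ = {Admit, DName, PatID, Diag, DocID}.
The closure contains neither all of Patient1 = {Room, DName, PatID, Diag} nor all of Patient2 = {Admit, DName, PatID, Diag, PName, DocID}, so the common attributes are not a superkey of either fragment. The join is lossy.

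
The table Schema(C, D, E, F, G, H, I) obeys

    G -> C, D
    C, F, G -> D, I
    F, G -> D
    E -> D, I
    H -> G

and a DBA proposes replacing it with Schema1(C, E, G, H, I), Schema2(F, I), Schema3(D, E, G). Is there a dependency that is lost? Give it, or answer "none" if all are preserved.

Check C, F, G → D, I: no single fragment contains all of {C, D, F, G, I}, and the restricted closure of {C, F, G} across the fragments never reaches {D, I}.
G → C, D is preserved.
F, G → D is preserved.
E → D, I is preserved.
H → G is preserved.

C, F, G -> D, I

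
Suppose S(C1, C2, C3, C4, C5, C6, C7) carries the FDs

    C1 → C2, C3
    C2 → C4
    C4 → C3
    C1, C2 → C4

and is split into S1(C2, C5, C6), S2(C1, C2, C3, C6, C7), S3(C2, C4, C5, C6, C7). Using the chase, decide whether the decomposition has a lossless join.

No

Chase test. Columns are C1, C2, C3, C4, C5, C6, C7; row i has aⱼ where attribute j ∈ Si, else bᵢⱼ.
Initial tableau (one row per fragment):
  row 1: b11 a2 b13 b14 a5 a6 b17
  row 2: a1 a2 a3 b24 b25 a6 a7
  row 3: b31 a2 b33 a4 a5 a6 a7
Rows 1 and 2 agree on C2; apply C2→C4 and equate their C4 entries.
Rows 1 and 3 agree on C2; apply C2→C4 and equate their C4 entries.
Rows 1 and 2 agree on C4; apply C4→C3 and equate their C3 entries.
Rows 1 and 3 agree on C4; apply C4→C3 and equate their C3 entries.
No row becomes fully distinguished — the join is lossy.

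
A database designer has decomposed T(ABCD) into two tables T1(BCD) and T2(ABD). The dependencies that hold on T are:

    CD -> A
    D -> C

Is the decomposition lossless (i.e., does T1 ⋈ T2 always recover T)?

Common attributes: T1 ∩ T2 = {BD}.
Closure of {BD}: D → C applies, adding C; CD → A applies, adding A. So (BD)⁺ = {ABCD}.
This closure contains every attribute of T1, so T1 ∩ T2 → T1. The join is lossless.

Yes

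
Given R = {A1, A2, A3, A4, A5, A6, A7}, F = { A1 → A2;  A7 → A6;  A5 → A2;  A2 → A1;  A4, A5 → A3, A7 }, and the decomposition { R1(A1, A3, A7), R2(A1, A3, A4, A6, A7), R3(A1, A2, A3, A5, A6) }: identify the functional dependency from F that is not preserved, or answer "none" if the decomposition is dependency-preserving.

A4, A5 → A3, A7

Check A4, A5 → A3, A7: no single fragment contains all of {A3, A4, A5, A7}, and the restricted closure of {A4, A5} across the fragments never reaches {A3, A7}.
A1 → A2 is preserved.
A7 → A6 is preserved.
A5 → A2 is preserved.
A2 → A1 is preserved.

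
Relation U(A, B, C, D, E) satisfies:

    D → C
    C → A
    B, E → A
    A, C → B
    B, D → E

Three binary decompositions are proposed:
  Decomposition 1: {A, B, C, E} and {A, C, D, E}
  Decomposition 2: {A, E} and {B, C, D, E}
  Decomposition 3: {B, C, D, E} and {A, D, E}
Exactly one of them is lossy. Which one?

Decomposition 1: common = {A, C, E}, closure = {A, B, C, E} → lossless.
Decomposition 2: common = {E}, closure = {E} → lossy.
Decomposition 3: common = {D, E}, closure = {A, B, C, D, E} → lossless.

Decomposition 2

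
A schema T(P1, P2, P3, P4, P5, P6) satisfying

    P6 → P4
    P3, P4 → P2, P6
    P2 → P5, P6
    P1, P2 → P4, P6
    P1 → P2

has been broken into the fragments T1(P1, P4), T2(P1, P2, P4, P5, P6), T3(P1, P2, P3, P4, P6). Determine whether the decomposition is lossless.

Yes

Chase test. Columns are P1, P2, P3, P4, P5, P6; row i has aⱼ where attribute j ∈ Ti, else bᵢⱼ.
Initial tableau (one row per fragment):
  row 1: a1 b12 b13 a4 b15 b16
  row 2: a1 a2 b23 a4 a5 a6
  row 3: a1 a2 a3 a4 b35 a6
Rows 2 and 3 agree on P2; apply P2→P5, P6 and equate their P5, P6 entries.
Rows 1 and 2 agree on P1; apply P1→P2 and equate their P2 entries.
Rows 1 and 2 agree on P2; apply P2→P5, P6 and equate their P5, P6 entries.
Row 3 is now all distinguished symbols — the join is lossless.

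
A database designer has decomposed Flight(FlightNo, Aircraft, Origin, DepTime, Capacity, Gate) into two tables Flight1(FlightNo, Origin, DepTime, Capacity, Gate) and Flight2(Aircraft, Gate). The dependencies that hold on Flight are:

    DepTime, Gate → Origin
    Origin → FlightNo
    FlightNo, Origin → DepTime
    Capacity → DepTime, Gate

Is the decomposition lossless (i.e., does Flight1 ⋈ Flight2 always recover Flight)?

Common attributes: Flight1 ∩ Flight2 = {Gate}.
No dependency enlarges {Gate}, so (Gate)⁺ = {Gate}.
The closure contains neither all of Flight1 = {FlightNo, Origin, DepTime, Capacity, Gate} nor all of Flight2 = {Aircraft, Gate}, so the common attributes are not a superkey of either fragment. The join is lossy.

No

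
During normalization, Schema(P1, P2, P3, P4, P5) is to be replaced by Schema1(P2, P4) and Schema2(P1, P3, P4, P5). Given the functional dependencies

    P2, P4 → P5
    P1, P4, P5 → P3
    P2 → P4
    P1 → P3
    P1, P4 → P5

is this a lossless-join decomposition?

Common attributes: Schema1 ∩ Schema2 = {P4}.
No dependency enlarges {P4}, so (P4)⁺ = {P4}.
The closure contains neither all of Schema1 = {P2, P4} nor all of Schema2 = {P1, P3, P4, P5}, so the common attributes are not a superkey of either fragment. The join is lossy.

No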